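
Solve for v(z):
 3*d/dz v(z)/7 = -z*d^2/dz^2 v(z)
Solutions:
 v(z) = C1 + C2*z^(4/7)


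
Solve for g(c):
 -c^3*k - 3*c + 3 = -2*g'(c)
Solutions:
 g(c) = C1 + c^4*k/8 + 3*c^2/4 - 3*c/2


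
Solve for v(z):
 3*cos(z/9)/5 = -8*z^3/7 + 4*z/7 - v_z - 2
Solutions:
 v(z) = C1 - 2*z^4/7 + 2*z^2/7 - 2*z - 27*sin(z/9)/5


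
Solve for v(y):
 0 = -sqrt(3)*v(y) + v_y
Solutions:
 v(y) = C1*exp(sqrt(3)*y)


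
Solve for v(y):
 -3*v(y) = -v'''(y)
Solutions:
 v(y) = C3*exp(3^(1/3)*y) + (C1*sin(3^(5/6)*y/2) + C2*cos(3^(5/6)*y/2))*exp(-3^(1/3)*y/2)


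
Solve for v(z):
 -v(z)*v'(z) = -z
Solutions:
 v(z) = -sqrt(C1 + z^2)
 v(z) = sqrt(C1 + z^2)


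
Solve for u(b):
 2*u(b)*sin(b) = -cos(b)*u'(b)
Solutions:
 u(b) = C1*cos(b)^2


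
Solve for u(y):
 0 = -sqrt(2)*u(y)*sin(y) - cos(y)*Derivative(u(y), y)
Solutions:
 u(y) = C1*cos(y)^(sqrt(2))


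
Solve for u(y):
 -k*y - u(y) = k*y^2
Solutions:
 u(y) = k*y*(-y - 1)


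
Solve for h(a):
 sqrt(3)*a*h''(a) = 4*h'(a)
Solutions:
 h(a) = C1 + C2*a^(1 + 4*sqrt(3)/3)


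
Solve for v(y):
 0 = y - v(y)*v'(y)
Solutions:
 v(y) = -sqrt(C1 + y^2)
 v(y) = sqrt(C1 + y^2)


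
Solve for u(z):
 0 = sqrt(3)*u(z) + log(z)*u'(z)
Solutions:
 u(z) = C1*exp(-sqrt(3)*li(z))


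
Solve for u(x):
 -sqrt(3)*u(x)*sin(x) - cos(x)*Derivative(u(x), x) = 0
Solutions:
 u(x) = C1*cos(x)^(sqrt(3))


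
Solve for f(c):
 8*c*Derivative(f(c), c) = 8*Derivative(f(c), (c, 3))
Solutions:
 f(c) = C1 + Integral(C2*airyai(c) + C3*airybi(c), c)


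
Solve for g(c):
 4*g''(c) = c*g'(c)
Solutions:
 g(c) = C1 + C2*erfi(sqrt(2)*c/4)


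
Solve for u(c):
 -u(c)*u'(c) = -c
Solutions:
 u(c) = -sqrt(C1 + c^2)
 u(c) = sqrt(C1 + c^2)


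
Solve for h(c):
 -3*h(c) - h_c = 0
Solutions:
 h(c) = C1*exp(-3*c)


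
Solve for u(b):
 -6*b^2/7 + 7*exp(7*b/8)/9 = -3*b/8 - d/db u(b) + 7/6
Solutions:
 u(b) = C1 + 2*b^3/7 - 3*b^2/16 + 7*b/6 - 8*exp(7*b/8)/9


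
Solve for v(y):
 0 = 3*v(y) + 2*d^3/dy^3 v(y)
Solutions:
 v(y) = C3*exp(-2^(2/3)*3^(1/3)*y/2) + (C1*sin(2^(2/3)*3^(5/6)*y/4) + C2*cos(2^(2/3)*3^(5/6)*y/4))*exp(2^(2/3)*3^(1/3)*y/4)


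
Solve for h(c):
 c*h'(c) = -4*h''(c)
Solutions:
 h(c) = C1 + C2*erf(sqrt(2)*c/4)


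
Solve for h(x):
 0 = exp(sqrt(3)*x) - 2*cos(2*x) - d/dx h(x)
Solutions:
 h(x) = C1 + sqrt(3)*exp(sqrt(3)*x)/3 - sin(2*x)


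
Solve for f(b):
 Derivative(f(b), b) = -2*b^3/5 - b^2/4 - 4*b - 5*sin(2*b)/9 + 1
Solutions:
 f(b) = C1 - b^4/10 - b^3/12 - 2*b^2 + b + 5*cos(2*b)/18


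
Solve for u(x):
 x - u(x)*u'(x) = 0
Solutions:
 u(x) = -sqrt(C1 + x^2)
 u(x) = sqrt(C1 + x^2)


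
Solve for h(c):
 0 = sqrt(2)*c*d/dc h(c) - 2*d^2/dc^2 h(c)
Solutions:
 h(c) = C1 + C2*erfi(2^(1/4)*c/2)


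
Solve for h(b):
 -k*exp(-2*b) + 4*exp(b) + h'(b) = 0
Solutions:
 h(b) = C1 - k*exp(-2*b)/2 - 4*exp(b)


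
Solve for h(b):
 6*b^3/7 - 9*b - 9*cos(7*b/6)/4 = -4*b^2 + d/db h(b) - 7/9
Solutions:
 h(b) = C1 + 3*b^4/14 + 4*b^3/3 - 9*b^2/2 + 7*b/9 - 27*sin(7*b/6)/14


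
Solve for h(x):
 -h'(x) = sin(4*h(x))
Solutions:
 h(x) = -acos((-C1 - exp(8*x))/(C1 - exp(8*x)))/4 + pi/2
 h(x) = acos((-C1 - exp(8*x))/(C1 - exp(8*x)))/4


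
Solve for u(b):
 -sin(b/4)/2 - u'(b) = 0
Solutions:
 u(b) = C1 + 2*cos(b/4)


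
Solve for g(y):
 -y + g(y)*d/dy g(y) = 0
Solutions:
 g(y) = -sqrt(C1 + y^2)
 g(y) = sqrt(C1 + y^2)


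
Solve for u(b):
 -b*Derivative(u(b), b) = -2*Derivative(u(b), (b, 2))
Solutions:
 u(b) = C1 + C2*erfi(b/2)


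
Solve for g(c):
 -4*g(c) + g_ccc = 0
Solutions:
 g(c) = C3*exp(2^(2/3)*c) + (C1*sin(2^(2/3)*sqrt(3)*c/2) + C2*cos(2^(2/3)*sqrt(3)*c/2))*exp(-2^(2/3)*c/2)


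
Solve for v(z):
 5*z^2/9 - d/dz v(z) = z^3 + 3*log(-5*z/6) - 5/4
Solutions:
 v(z) = C1 - z^4/4 + 5*z^3/27 - 3*z*log(-z) + z*(-3*log(5) + 17/4 + 3*log(6))


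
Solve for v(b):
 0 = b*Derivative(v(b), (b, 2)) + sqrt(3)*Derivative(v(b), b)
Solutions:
 v(b) = C1 + C2*b^(1 - sqrt(3))


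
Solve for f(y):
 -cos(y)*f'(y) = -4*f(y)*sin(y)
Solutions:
 f(y) = C1/cos(y)^4


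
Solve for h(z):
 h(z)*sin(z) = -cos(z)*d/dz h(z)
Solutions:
 h(z) = C1*cos(z)


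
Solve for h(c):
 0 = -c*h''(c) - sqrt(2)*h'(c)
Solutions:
 h(c) = C1 + C2*c^(1 - sqrt(2))


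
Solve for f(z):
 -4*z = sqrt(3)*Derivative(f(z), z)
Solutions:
 f(z) = C1 - 2*sqrt(3)*z^2/3


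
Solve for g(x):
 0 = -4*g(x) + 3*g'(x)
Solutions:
 g(x) = C1*exp(4*x/3)


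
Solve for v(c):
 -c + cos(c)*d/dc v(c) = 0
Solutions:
 v(c) = C1 + Integral(c/cos(c), c)


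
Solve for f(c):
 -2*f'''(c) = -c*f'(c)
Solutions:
 f(c) = C1 + Integral(C2*airyai(2^(2/3)*c/2) + C3*airybi(2^(2/3)*c/2), c)


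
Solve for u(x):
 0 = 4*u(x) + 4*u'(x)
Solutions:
 u(x) = C1*exp(-x)


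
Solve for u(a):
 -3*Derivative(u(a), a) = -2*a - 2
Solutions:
 u(a) = C1 + a^2/3 + 2*a/3


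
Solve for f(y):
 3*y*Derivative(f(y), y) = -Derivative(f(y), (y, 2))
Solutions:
 f(y) = C1 + C2*erf(sqrt(6)*y/2)


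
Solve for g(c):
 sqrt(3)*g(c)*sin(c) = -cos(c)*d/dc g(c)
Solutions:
 g(c) = C1*cos(c)^(sqrt(3))


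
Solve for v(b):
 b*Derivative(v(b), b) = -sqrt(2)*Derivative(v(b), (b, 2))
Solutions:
 v(b) = C1 + C2*erf(2^(1/4)*b/2)


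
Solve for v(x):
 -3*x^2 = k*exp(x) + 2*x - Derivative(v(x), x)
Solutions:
 v(x) = C1 + k*exp(x) + x^3 + x^2


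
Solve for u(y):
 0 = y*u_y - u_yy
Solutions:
 u(y) = C1 + C2*erfi(sqrt(2)*y/2)


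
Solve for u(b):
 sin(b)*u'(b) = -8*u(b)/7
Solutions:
 u(b) = C1*(cos(b) + 1)^(4/7)/(cos(b) - 1)^(4/7)


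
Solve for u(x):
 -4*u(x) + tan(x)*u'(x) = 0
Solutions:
 u(x) = C1*sin(x)^4


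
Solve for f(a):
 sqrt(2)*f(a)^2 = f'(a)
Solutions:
 f(a) = -1/(C1 + sqrt(2)*a)


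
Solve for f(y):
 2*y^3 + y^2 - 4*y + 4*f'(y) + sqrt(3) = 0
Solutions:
 f(y) = C1 - y^4/8 - y^3/12 + y^2/2 - sqrt(3)*y/4


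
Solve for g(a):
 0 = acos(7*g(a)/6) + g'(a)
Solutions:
 Integral(1/acos(7*_y/6), (_y, g(a))) = C1 - a


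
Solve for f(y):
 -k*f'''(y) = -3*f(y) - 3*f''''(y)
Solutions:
 f(y) = C1*exp(y*(k - sqrt(k^2 + 6*12^(1/3)*(k^2 + sqrt(k^4 - 768))^(1/3) + 48*18^(1/3)/(k^2 + sqrt(k^4 - 768))^(1/3)) - sqrt(2)*sqrt(-k^3/sqrt(k^2 + 6*12^(1/3)*(k^2 + sqrt(k^4 - 768))^(1/3) + 48*18^(1/3)/(k^2 + sqrt(k^4 - 768))^(1/3)) + k^2 - 3*12^(1/3)*(k^2 + sqrt(k^4 - 768))^(1/3) - 24*18^(1/3)/(k^2 + sqrt(k^4 - 768))^(1/3)))/12) + C2*exp(y*(k - sqrt(k^2 + 6*12^(1/3)*(k^2 + sqrt(k^4 - 768))^(1/3) + 48*18^(1/3)/(k^2 + sqrt(k^4 - 768))^(1/3)) + sqrt(2)*sqrt(-k^3/sqrt(k^2 + 6*12^(1/3)*(k^2 + sqrt(k^4 - 768))^(1/3) + 48*18^(1/3)/(k^2 + sqrt(k^4 - 768))^(1/3)) + k^2 - 3*12^(1/3)*(k^2 + sqrt(k^4 - 768))^(1/3) - 24*18^(1/3)/(k^2 + sqrt(k^4 - 768))^(1/3)))/12) + C3*exp(y*(k + sqrt(k^2 + 6*12^(1/3)*(k^2 + sqrt(k^4 - 768))^(1/3) + 48*18^(1/3)/(k^2 + sqrt(k^4 - 768))^(1/3)) - sqrt(2)*sqrt(k^3/sqrt(k^2 + 6*12^(1/3)*(k^2 + sqrt(k^4 - 768))^(1/3) + 48*18^(1/3)/(k^2 + sqrt(k^4 - 768))^(1/3)) + k^2 - 3*12^(1/3)*(k^2 + sqrt(k^4 - 768))^(1/3) - 24*18^(1/3)/(k^2 + sqrt(k^4 - 768))^(1/3)))/12) + C4*exp(y*(k + sqrt(k^2 + 6*12^(1/3)*(k^2 + sqrt(k^4 - 768))^(1/3) + 48*18^(1/3)/(k^2 + sqrt(k^4 - 768))^(1/3)) + sqrt(2)*sqrt(k^3/sqrt(k^2 + 6*12^(1/3)*(k^2 + sqrt(k^4 - 768))^(1/3) + 48*18^(1/3)/(k^2 + sqrt(k^4 - 768))^(1/3)) + k^2 - 3*12^(1/3)*(k^2 + sqrt(k^4 - 768))^(1/3) - 24*18^(1/3)/(k^2 + sqrt(k^4 - 768))^(1/3)))/12)


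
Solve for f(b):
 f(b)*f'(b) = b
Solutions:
 f(b) = -sqrt(C1 + b^2)
 f(b) = sqrt(C1 + b^2)


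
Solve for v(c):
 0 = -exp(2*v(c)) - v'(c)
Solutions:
 v(c) = log(-sqrt(-1/(C1 - c))) - log(2)/2
 v(c) = log(-1/(C1 - c))/2 - log(2)/2


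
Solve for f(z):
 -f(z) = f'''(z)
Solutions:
 f(z) = C3*exp(-z) + (C1*sin(sqrt(3)*z/2) + C2*cos(sqrt(3)*z/2))*exp(z/2)


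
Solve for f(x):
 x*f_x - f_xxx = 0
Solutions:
 f(x) = C1 + Integral(C2*airyai(x) + C3*airybi(x), x)


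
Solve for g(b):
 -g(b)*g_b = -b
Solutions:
 g(b) = -sqrt(C1 + b^2)
 g(b) = sqrt(C1 + b^2)


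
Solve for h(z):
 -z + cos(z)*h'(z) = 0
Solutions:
 h(z) = C1 + Integral(z/cos(z), z)


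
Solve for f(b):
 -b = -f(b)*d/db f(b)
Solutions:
 f(b) = -sqrt(C1 + b^2)
 f(b) = sqrt(C1 + b^2)


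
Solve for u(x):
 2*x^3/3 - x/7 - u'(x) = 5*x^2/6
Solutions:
 u(x) = C1 + x^4/6 - 5*x^3/18 - x^2/14


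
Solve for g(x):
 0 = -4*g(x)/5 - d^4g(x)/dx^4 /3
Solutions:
 g(x) = (C1*sin(3^(1/4)*5^(3/4)*x/5) + C2*cos(3^(1/4)*5^(3/4)*x/5))*exp(-3^(1/4)*5^(3/4)*x/5) + (C3*sin(3^(1/4)*5^(3/4)*x/5) + C4*cos(3^(1/4)*5^(3/4)*x/5))*exp(3^(1/4)*5^(3/4)*x/5)


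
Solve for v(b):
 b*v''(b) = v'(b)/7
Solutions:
 v(b) = C1 + C2*b^(8/7)


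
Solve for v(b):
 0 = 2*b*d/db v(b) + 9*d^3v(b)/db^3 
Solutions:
 v(b) = C1 + Integral(C2*airyai(-6^(1/3)*b/3) + C3*airybi(-6^(1/3)*b/3), b)


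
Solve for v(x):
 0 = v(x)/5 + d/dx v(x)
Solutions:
 v(x) = C1*exp(-x/5)


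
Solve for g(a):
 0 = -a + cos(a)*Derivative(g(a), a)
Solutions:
 g(a) = C1 + Integral(a/cos(a), a)


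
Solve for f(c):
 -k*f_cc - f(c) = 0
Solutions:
 f(c) = C1*exp(-c*sqrt(-1/k)) + C2*exp(c*sqrt(-1/k))


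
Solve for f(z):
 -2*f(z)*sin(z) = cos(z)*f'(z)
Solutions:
 f(z) = C1*cos(z)^2


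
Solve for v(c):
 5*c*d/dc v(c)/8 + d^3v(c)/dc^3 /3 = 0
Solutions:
 v(c) = C1 + Integral(C2*airyai(-15^(1/3)*c/2) + C3*airybi(-15^(1/3)*c/2), c)


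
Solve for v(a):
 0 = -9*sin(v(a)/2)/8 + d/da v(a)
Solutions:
 -9*a/8 + log(cos(v(a)/2) - 1) - log(cos(v(a)/2) + 1) = C1


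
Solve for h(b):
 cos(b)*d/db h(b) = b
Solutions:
 h(b) = C1 + Integral(b/cos(b), b)


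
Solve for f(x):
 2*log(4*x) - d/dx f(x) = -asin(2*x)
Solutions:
 f(x) = C1 + 2*x*log(x) + x*asin(2*x) - 2*x + 4*x*log(2) + sqrt(1 - 4*x^2)/2


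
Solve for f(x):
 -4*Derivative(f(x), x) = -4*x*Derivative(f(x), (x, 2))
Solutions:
 f(x) = C1 + C2*x^2


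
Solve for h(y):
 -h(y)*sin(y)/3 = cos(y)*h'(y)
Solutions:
 h(y) = C1*cos(y)^(1/3)


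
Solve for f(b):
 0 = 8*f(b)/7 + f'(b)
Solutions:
 f(b) = C1*exp(-8*b/7)


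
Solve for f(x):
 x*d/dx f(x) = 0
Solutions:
 f(x) = C1


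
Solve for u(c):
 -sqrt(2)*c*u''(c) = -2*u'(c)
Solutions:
 u(c) = C1 + C2*c^(1 + sqrt(2))


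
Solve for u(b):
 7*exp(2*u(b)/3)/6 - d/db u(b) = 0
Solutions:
 u(b) = 3*log(-sqrt(-1/(C1 + 7*b))) + 3*log(3)
 u(b) = 3*log(-1/(C1 + 7*b))/2 + 3*log(3)


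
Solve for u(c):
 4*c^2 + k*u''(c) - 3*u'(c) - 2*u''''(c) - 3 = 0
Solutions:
 u(c) = C1 + C2*exp(c*(-2*k/((-6^(1/3) + 2^(1/3)*3^(5/6)*I)*(sqrt(3)*sqrt(243 - 2*k^3) + 27)^(1/3)) + 6^(1/3)*(sqrt(3)*sqrt(243 - 2*k^3) + 27)^(1/3)/12 - 2^(1/3)*3^(5/6)*I*(sqrt(3)*sqrt(243 - 2*k^3) + 27)^(1/3)/12)) + C3*exp(c*(2*k/((6^(1/3) + 2^(1/3)*3^(5/6)*I)*(sqrt(3)*sqrt(243 - 2*k^3) + 27)^(1/3)) + 6^(1/3)*(sqrt(3)*sqrt(243 - 2*k^3) + 27)^(1/3)/12 + 2^(1/3)*3^(5/6)*I*(sqrt(3)*sqrt(243 - 2*k^3) + 27)^(1/3)/12)) + C4*exp(-6^(1/3)*c*(6^(1/3)*k/(sqrt(3)*sqrt(243 - 2*k^3) + 27)^(1/3) + (sqrt(3)*sqrt(243 - 2*k^3) + 27)^(1/3))/6) + 4*c^3/9 + 4*c^2*k/9 + 8*c*k^2/27 - c


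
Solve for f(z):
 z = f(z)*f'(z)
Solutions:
 f(z) = -sqrt(C1 + z^2)
 f(z) = sqrt(C1 + z^2)


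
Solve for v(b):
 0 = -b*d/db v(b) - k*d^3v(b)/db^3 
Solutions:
 v(b) = C1 + Integral(C2*airyai(b*(-1/k)^(1/3)) + C3*airybi(b*(-1/k)^(1/3)), b)


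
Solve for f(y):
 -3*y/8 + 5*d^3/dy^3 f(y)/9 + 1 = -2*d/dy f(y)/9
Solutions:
 f(y) = C1 + C2*sin(sqrt(10)*y/5) + C3*cos(sqrt(10)*y/5) + 27*y^2/32 - 9*y/2


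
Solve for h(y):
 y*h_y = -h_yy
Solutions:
 h(y) = C1 + C2*erf(sqrt(2)*y/2)


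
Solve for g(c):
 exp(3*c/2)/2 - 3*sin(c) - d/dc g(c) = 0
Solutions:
 g(c) = C1 + exp(3*c/2)/3 + 3*cos(c)


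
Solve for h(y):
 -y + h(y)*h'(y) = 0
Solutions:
 h(y) = -sqrt(C1 + y^2)
 h(y) = sqrt(C1 + y^2)


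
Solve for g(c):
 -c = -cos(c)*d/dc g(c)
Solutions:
 g(c) = C1 + Integral(c/cos(c), c)


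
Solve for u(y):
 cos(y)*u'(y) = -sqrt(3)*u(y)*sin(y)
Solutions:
 u(y) = C1*cos(y)^(sqrt(3))


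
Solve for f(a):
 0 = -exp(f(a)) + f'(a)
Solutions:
 f(a) = log(-1/(C1 + a))


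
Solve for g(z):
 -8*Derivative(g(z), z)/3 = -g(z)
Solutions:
 g(z) = C1*exp(3*z/8)


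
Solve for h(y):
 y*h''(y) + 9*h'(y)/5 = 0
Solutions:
 h(y) = C1 + C2/y^(4/5)


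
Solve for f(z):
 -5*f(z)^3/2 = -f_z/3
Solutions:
 f(z) = -sqrt(-1/(C1 + 15*z))
 f(z) = sqrt(-1/(C1 + 15*z))


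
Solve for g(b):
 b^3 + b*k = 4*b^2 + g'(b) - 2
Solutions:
 g(b) = C1 + b^4/4 - 4*b^3/3 + b^2*k/2 + 2*b


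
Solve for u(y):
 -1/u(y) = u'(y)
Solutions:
 u(y) = -sqrt(C1 - 2*y)
 u(y) = sqrt(C1 - 2*y)


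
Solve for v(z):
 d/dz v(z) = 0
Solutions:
 v(z) = C1


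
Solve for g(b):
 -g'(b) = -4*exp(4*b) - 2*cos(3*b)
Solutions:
 g(b) = C1 + exp(4*b) + 2*sin(3*b)/3


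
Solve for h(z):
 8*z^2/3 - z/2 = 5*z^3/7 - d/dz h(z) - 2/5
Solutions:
 h(z) = C1 + 5*z^4/28 - 8*z^3/9 + z^2/4 - 2*z/5


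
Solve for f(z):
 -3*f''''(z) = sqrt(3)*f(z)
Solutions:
 f(z) = (C1*sin(sqrt(2)*3^(7/8)*z/6) + C2*cos(sqrt(2)*3^(7/8)*z/6))*exp(-sqrt(2)*3^(7/8)*z/6) + (C3*sin(sqrt(2)*3^(7/8)*z/6) + C4*cos(sqrt(2)*3^(7/8)*z/6))*exp(sqrt(2)*3^(7/8)*z/6)


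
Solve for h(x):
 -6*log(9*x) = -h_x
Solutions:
 h(x) = C1 + 6*x*log(x) - 6*x + x*log(531441)


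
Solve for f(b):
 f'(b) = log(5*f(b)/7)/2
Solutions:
 -2*Integral(1/(log(_y) - log(7) + log(5)), (_y, f(b))) = C1 - b


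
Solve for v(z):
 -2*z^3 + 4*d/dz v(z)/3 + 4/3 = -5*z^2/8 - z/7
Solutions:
 v(z) = C1 + 3*z^4/8 - 5*z^3/32 - 3*z^2/56 - z


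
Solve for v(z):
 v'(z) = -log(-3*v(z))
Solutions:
 Integral(1/(log(-_y) + log(3)), (_y, v(z))) = C1 - z


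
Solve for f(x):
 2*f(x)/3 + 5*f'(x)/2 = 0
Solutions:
 f(x) = C1*exp(-4*x/15)


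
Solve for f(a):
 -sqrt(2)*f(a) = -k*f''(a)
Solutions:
 f(a) = C1*exp(-2^(1/4)*a*sqrt(1/k)) + C2*exp(2^(1/4)*a*sqrt(1/k))


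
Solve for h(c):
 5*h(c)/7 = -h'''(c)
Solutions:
 h(c) = C3*exp(-5^(1/3)*7^(2/3)*c/7) + (C1*sin(sqrt(3)*5^(1/3)*7^(2/3)*c/14) + C2*cos(sqrt(3)*5^(1/3)*7^(2/3)*c/14))*exp(5^(1/3)*7^(2/3)*c/14)


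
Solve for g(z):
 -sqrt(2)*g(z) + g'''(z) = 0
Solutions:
 g(z) = C3*exp(2^(1/6)*z) + (C1*sin(2^(1/6)*sqrt(3)*z/2) + C2*cos(2^(1/6)*sqrt(3)*z/2))*exp(-2^(1/6)*z/2)


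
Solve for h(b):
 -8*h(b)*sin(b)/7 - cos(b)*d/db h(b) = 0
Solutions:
 h(b) = C1*cos(b)^(8/7)


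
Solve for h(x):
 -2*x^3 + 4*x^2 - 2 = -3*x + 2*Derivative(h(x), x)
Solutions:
 h(x) = C1 - x^4/4 + 2*x^3/3 + 3*x^2/4 - x


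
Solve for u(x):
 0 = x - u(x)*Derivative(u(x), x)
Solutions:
 u(x) = -sqrt(C1 + x^2)
 u(x) = sqrt(C1 + x^2)


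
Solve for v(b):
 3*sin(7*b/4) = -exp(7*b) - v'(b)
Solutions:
 v(b) = C1 - exp(7*b)/7 + 12*cos(7*b/4)/7


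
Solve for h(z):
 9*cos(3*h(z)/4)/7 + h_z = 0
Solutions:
 9*z/7 - 2*log(sin(3*h(z)/4) - 1)/3 + 2*log(sin(3*h(z)/4) + 1)/3 = C1


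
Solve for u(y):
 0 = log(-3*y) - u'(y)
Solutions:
 u(y) = C1 + y*log(-y) + y*(-1 + log(3))


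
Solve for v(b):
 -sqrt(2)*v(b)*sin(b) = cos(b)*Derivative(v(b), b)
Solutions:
 v(b) = C1*cos(b)^(sqrt(2))


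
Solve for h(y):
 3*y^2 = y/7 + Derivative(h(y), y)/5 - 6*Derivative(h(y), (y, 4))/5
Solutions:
 h(y) = C1 + C4*exp(6^(2/3)*y/6) + 5*y^3 - 5*y^2/14 + (C2*sin(2^(2/3)*3^(1/6)*y/4) + C3*cos(2^(2/3)*3^(1/6)*y/4))*exp(-6^(2/3)*y/12)


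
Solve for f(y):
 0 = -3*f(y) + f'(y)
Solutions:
 f(y) = C1*exp(3*y)


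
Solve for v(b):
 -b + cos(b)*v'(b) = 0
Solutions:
 v(b) = C1 + Integral(b/cos(b), b)


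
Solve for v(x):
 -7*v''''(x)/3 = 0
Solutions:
 v(x) = C1 + C2*x + C3*x^2 + C4*x^3


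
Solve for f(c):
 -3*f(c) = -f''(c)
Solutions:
 f(c) = C1*exp(-sqrt(3)*c) + C2*exp(sqrt(3)*c)


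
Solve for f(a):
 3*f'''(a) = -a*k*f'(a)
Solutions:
 f(a) = C1 + Integral(C2*airyai(3^(2/3)*a*(-k)^(1/3)/3) + C3*airybi(3^(2/3)*a*(-k)^(1/3)/3), a)


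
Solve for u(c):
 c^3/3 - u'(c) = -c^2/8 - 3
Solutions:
 u(c) = C1 + c^4/12 + c^3/24 + 3*c


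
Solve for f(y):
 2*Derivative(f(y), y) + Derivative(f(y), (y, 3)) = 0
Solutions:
 f(y) = C1 + C2*sin(sqrt(2)*y) + C3*cos(sqrt(2)*y)


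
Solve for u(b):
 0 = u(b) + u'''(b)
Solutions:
 u(b) = C3*exp(-b) + (C1*sin(sqrt(3)*b/2) + C2*cos(sqrt(3)*b/2))*exp(b/2)


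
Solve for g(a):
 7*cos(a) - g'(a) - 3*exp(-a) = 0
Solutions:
 g(a) = C1 + 7*sin(a) + 3*exp(-a)


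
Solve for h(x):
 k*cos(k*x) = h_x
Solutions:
 h(x) = C1 + sin(k*x)


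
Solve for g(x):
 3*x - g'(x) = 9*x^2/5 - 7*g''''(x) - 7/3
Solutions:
 g(x) = C1 + C4*exp(7^(2/3)*x/7) - 3*x^3/5 + 3*x^2/2 + 7*x/3 + (C2*sin(sqrt(3)*7^(2/3)*x/14) + C3*cos(sqrt(3)*7^(2/3)*x/14))*exp(-7^(2/3)*x/14)


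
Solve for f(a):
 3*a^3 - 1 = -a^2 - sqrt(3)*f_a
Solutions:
 f(a) = C1 - sqrt(3)*a^4/4 - sqrt(3)*a^3/9 + sqrt(3)*a/3


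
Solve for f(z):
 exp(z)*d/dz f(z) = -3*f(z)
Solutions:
 f(z) = C1*exp(3*exp(-z))


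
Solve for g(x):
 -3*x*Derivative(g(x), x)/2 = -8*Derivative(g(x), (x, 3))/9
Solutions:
 g(x) = C1 + Integral(C2*airyai(3*2^(2/3)*x/4) + C3*airybi(3*2^(2/3)*x/4), x)


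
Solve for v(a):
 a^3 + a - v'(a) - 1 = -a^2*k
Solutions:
 v(a) = C1 + a^4/4 + a^3*k/3 + a^2/2 - a


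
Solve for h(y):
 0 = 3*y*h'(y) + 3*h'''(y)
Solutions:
 h(y) = C1 + Integral(C2*airyai(-y) + C3*airybi(-y), y)


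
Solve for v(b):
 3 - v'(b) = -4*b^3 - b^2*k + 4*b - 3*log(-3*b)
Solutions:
 v(b) = C1 + b^4 + b^3*k/3 - 2*b^2 + 3*b*log(-b) + 3*b*log(3)


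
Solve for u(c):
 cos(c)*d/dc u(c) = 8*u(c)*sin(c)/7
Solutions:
 u(c) = C1/cos(c)^(8/7)


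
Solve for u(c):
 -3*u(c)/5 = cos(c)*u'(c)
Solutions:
 u(c) = C1*(sin(c) - 1)^(3/10)/(sin(c) + 1)^(3/10)


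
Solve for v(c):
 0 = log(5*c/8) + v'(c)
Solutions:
 v(c) = C1 - c*log(c) + c*log(8/5) + c


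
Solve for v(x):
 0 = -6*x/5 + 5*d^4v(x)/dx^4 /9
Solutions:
 v(x) = C1 + C2*x + C3*x^2 + C4*x^3 + 9*x^5/500


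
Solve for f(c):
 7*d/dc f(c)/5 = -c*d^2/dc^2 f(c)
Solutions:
 f(c) = C1 + C2/c^(2/5)


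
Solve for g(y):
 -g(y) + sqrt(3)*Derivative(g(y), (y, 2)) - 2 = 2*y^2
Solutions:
 g(y) = C1*exp(-3^(3/4)*y/3) + C2*exp(3^(3/4)*y/3) - 2*y^2 - 4*sqrt(3) - 2


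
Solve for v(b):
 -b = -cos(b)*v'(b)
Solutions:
 v(b) = C1 + Integral(b/cos(b), b)


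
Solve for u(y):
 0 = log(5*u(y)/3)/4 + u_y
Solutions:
 -4*Integral(1/(-log(_y) - log(5) + log(3)), (_y, u(y))) = C1 - y


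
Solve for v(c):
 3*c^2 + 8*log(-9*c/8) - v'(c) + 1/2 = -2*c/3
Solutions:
 v(c) = C1 + c^3 + c^2/3 + 8*c*log(-c) + c*(-24*log(2) - 15/2 + 16*log(3))


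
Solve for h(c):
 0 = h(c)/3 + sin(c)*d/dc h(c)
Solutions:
 h(c) = C1*(cos(c) + 1)^(1/6)/(cos(c) - 1)^(1/6)


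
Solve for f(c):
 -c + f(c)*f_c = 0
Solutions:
 f(c) = -sqrt(C1 + c^2)
 f(c) = sqrt(C1 + c^2)


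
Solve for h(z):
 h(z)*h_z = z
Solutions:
 h(z) = -sqrt(C1 + z^2)
 h(z) = sqrt(C1 + z^2)


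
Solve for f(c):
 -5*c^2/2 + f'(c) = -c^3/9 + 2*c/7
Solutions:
 f(c) = C1 - c^4/36 + 5*c^3/6 + c^2/7


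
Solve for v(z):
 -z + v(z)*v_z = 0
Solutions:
 v(z) = -sqrt(C1 + z^2)
 v(z) = sqrt(C1 + z^2)


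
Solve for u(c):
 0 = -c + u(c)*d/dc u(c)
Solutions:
 u(c) = -sqrt(C1 + c^2)
 u(c) = sqrt(C1 + c^2)


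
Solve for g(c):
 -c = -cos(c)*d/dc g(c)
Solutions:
 g(c) = C1 + Integral(c/cos(c), c)


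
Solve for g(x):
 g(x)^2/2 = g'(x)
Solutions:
 g(x) = -2/(C1 + x)


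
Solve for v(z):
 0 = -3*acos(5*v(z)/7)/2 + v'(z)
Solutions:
 Integral(1/acos(5*_y/7), (_y, v(z))) = C1 + 3*z/2


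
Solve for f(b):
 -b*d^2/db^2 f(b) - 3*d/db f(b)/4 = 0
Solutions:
 f(b) = C1 + C2*b^(1/4)


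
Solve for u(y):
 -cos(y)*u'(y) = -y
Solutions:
 u(y) = C1 + Integral(y/cos(y), y)


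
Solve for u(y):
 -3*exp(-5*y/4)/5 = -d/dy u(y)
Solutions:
 u(y) = C1 - 12*exp(-5*y/4)/25


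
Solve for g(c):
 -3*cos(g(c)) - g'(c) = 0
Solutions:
 g(c) = pi - asin((C1 + exp(6*c))/(C1 - exp(6*c)))
 g(c) = asin((C1 + exp(6*c))/(C1 - exp(6*c)))


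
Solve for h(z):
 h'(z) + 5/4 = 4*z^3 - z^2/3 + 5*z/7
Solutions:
 h(z) = C1 + z^4 - z^3/9 + 5*z^2/14 - 5*z/4


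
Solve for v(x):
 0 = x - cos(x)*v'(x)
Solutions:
 v(x) = C1 + Integral(x/cos(x), x)


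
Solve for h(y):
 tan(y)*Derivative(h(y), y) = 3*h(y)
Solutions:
 h(y) = C1*sin(y)^3


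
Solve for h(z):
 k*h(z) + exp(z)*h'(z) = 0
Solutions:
 h(z) = C1*exp(k*exp(-z))


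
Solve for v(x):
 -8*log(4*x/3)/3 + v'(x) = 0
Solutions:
 v(x) = C1 + 8*x*log(x)/3 - 8*x*log(3)/3 - 8*x/3 + 16*x*log(2)/3


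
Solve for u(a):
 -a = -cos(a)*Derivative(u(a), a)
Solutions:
 u(a) = C1 + Integral(a/cos(a), a)


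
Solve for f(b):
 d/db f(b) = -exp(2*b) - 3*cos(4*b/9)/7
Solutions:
 f(b) = C1 - exp(2*b)/2 - 27*sin(4*b/9)/28


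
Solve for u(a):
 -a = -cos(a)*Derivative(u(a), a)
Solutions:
 u(a) = C1 + Integral(a/cos(a), a)


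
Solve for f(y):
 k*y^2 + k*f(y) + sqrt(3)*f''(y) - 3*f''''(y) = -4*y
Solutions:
 f(y) = C1*exp(-sqrt(2)*3^(3/4)*y*sqrt(1 - sqrt(4*k + 1))/6) + C2*exp(sqrt(2)*3^(3/4)*y*sqrt(1 - sqrt(4*k + 1))/6) + C3*exp(-sqrt(2)*3^(3/4)*y*sqrt(sqrt(4*k + 1) + 1)/6) + C4*exp(sqrt(2)*3^(3/4)*y*sqrt(sqrt(4*k + 1) + 1)/6) - y^2 - 4*y/k + 2*sqrt(3)/k


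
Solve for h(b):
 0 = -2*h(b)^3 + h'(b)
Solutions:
 h(b) = -sqrt(2)*sqrt(-1/(C1 + 2*b))/2
 h(b) = sqrt(2)*sqrt(-1/(C1 + 2*b))/2


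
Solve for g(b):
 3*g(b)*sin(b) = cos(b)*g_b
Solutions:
 g(b) = C1/cos(b)^3


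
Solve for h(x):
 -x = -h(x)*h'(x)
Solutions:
 h(x) = -sqrt(C1 + x^2)
 h(x) = sqrt(C1 + x^2)


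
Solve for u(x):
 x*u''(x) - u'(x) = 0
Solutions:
 u(x) = C1 + C2*x^2


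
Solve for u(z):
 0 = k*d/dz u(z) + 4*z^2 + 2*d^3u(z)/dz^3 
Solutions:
 u(z) = C1 + C2*exp(-sqrt(2)*z*sqrt(-k)/2) + C3*exp(sqrt(2)*z*sqrt(-k)/2) - 4*z^3/(3*k) + 16*z/k^2


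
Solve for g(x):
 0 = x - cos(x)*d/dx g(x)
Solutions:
 g(x) = C1 + Integral(x/cos(x), x)


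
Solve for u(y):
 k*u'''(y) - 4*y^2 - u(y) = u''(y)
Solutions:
 u(y) = C1*exp(y*(-(sqrt(((27 + 2/k^2)^2 - 4/k^4)/k^2)/2 - 27/(2*k) - 1/k^3)^(1/3) + 1/k - 1/(k^2*(sqrt(((27 + 2/k^2)^2 - 4/k^4)/k^2)/2 - 27/(2*k) - 1/k^3)^(1/3)))/3) + C2*exp(y*((sqrt(((27 + 2/k^2)^2 - 4/k^4)/k^2)/2 - 27/(2*k) - 1/k^3)^(1/3) - sqrt(3)*I*(sqrt(((27 + 2/k^2)^2 - 4/k^4)/k^2)/2 - 27/(2*k) - 1/k^3)^(1/3) + 2/k - 4/(k^2*(-1 + sqrt(3)*I)*(sqrt(((27 + 2/k^2)^2 - 4/k^4)/k^2)/2 - 27/(2*k) - 1/k^3)^(1/3)))/6) + C3*exp(y*((sqrt(((27 + 2/k^2)^2 - 4/k^4)/k^2)/2 - 27/(2*k) - 1/k^3)^(1/3) + sqrt(3)*I*(sqrt(((27 + 2/k^2)^2 - 4/k^4)/k^2)/2 - 27/(2*k) - 1/k^3)^(1/3) + 2/k + 4/(k^2*(1 + sqrt(3)*I)*(sqrt(((27 + 2/k^2)^2 - 4/k^4)/k^2)/2 - 27/(2*k) - 1/k^3)^(1/3)))/6) - 4*y^2 + 8


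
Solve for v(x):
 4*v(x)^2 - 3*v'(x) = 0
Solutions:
 v(x) = -3/(C1 + 4*x)


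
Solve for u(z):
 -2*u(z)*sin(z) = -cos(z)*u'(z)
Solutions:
 u(z) = C1/cos(z)^2


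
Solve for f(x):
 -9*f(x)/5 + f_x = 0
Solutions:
 f(x) = C1*exp(9*x/5)


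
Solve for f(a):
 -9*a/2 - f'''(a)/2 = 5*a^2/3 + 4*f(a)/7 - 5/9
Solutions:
 f(a) = C3*exp(-2*7^(2/3)*a/7) - 35*a^2/12 - 63*a/8 + (C1*sin(sqrt(3)*7^(2/3)*a/7) + C2*cos(sqrt(3)*7^(2/3)*a/7))*exp(7^(2/3)*a/7) + 35/36


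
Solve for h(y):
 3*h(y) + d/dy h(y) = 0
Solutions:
 h(y) = C1*exp(-3*y)


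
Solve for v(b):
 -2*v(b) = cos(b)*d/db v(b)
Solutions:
 v(b) = C1*(sin(b) - 1)/(sin(b) + 1)


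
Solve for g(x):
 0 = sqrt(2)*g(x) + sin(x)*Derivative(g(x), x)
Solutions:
 g(x) = C1*(cos(x) + 1)^(sqrt(2)/2)/(cos(x) - 1)^(sqrt(2)/2)


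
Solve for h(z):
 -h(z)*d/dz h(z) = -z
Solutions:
 h(z) = -sqrt(C1 + z^2)
 h(z) = sqrt(C1 + z^2)


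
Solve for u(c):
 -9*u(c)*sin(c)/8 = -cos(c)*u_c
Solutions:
 u(c) = C1/cos(c)^(9/8)


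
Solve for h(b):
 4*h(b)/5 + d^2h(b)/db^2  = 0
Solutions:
 h(b) = C1*sin(2*sqrt(5)*b/5) + C2*cos(2*sqrt(5)*b/5)


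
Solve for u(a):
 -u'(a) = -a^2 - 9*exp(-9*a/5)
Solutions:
 u(a) = C1 + a^3/3 - 5*exp(-9*a/5)


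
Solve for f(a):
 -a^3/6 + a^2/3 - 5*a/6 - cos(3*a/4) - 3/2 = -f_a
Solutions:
 f(a) = C1 + a^4/24 - a^3/9 + 5*a^2/12 + 3*a/2 + 4*sin(3*a/4)/3


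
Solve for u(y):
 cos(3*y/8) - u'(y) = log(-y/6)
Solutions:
 u(y) = C1 - y*log(-y) + y + y*log(6) + 8*sin(3*y/8)/3


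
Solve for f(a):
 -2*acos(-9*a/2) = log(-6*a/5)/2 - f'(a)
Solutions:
 f(a) = C1 + a*log(-a)/2 + 2*a*acos(-9*a/2) - a*log(5) - a/2 + a*log(30)/2 + 2*sqrt(4 - 81*a^2)/9


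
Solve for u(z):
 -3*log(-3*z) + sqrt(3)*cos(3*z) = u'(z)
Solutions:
 u(z) = C1 - 3*z*log(-z) - 3*z*log(3) + 3*z + sqrt(3)*sin(3*z)/3


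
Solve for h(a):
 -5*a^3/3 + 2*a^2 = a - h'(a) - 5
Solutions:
 h(a) = C1 + 5*a^4/12 - 2*a^3/3 + a^2/2 - 5*a


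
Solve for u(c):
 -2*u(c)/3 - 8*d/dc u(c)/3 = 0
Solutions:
 u(c) = C1*exp(-c/4)


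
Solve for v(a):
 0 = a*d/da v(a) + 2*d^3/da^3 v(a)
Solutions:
 v(a) = C1 + Integral(C2*airyai(-2^(2/3)*a/2) + C3*airybi(-2^(2/3)*a/2), a)


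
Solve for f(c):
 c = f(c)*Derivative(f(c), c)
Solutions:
 f(c) = -sqrt(C1 + c^2)
 f(c) = sqrt(C1 + c^2)


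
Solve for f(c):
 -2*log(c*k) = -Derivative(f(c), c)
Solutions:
 f(c) = C1 + 2*c*log(c*k) - 2*c


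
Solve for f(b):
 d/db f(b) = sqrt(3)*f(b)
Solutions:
 f(b) = C1*exp(sqrt(3)*b)


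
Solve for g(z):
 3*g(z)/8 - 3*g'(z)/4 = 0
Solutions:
 g(z) = C1*exp(z/2)


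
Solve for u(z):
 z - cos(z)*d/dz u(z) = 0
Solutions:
 u(z) = C1 + Integral(z/cos(z), z)


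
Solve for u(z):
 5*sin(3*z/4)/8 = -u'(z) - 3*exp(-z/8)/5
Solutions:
 u(z) = C1 + 5*cos(3*z/4)/6 + 24*exp(-z/8)/5


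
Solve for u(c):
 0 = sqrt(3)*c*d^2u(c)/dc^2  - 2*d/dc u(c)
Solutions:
 u(c) = C1 + C2*c^(1 + 2*sqrt(3)/3)


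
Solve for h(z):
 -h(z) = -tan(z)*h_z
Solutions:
 h(z) = C1*sin(z)


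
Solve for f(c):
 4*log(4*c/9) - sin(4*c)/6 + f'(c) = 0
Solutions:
 f(c) = C1 - 4*c*log(c) - 8*c*log(2) + 4*c + 8*c*log(3) - cos(4*c)/24


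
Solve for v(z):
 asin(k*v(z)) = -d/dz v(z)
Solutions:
 Integral(1/asin(_y*k), (_y, v(z))) = C1 - z


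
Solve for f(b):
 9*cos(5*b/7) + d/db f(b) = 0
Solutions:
 f(b) = C1 - 63*sin(5*b/7)/5


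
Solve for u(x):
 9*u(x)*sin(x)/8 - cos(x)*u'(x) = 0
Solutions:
 u(x) = C1/cos(x)^(9/8)


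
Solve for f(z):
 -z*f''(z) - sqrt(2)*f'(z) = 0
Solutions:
 f(z) = C1 + C2*z^(1 - sqrt(2))


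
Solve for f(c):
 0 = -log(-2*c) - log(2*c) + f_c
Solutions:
 f(c) = C1 + 2*c*log(c) + c*(-2 + 2*log(2) + I*pi)


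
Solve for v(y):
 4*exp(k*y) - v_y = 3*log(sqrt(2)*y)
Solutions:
 v(y) = C1 - 3*y*log(y) + y*(3 - 3*log(2)/2) + Piecewise((4*exp(k*y)/k, Ne(k, 0)), (4*y, True))


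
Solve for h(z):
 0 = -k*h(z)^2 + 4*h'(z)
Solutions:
 h(z) = -4/(C1 + k*z)


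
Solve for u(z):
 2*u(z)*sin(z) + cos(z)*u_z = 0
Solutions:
 u(z) = C1*cos(z)^2


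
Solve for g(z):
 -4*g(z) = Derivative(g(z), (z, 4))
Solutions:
 g(z) = (C1*sin(z) + C2*cos(z))*exp(-z) + (C3*sin(z) + C4*cos(z))*exp(z)


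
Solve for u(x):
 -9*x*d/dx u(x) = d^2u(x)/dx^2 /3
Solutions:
 u(x) = C1 + C2*erf(3*sqrt(6)*x/2)


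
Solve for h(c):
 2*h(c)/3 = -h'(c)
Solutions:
 h(c) = C1*exp(-2*c/3)


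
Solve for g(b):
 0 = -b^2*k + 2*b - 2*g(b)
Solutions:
 g(b) = b*(-b*k + 2)/2


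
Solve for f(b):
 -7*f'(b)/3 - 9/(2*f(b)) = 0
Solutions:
 f(b) = -sqrt(C1 - 189*b)/7
 f(b) = sqrt(C1 - 189*b)/7


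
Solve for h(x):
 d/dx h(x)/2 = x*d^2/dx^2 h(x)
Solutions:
 h(x) = C1 + C2*x^(3/2)


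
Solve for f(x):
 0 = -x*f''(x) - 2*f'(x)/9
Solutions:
 f(x) = C1 + C2*x^(7/9)


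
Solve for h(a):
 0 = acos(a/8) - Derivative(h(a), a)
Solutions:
 h(a) = C1 + a*acos(a/8) - sqrt(64 - a^2)


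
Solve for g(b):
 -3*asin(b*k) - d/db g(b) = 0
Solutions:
 g(b) = C1 - 3*Piecewise((b*asin(b*k) + sqrt(-b^2*k^2 + 1)/k, Ne(k, 0)), (0, True))


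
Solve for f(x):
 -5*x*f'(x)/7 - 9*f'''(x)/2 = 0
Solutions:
 f(x) = C1 + Integral(C2*airyai(-1470^(1/3)*x/21) + C3*airybi(-1470^(1/3)*x/21), x)


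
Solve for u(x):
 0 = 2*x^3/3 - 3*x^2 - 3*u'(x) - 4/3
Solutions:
 u(x) = C1 + x^4/18 - x^3/3 - 4*x/9


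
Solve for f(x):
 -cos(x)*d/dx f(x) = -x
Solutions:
 f(x) = C1 + Integral(x/cos(x), x)


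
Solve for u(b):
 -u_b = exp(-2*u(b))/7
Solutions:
 u(b) = log(-sqrt(C1 - 14*b)) - log(7)
 u(b) = log(C1 - 14*b)/2 - log(7)


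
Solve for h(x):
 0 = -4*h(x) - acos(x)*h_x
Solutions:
 h(x) = C1*exp(-4*Integral(1/acos(x), x))


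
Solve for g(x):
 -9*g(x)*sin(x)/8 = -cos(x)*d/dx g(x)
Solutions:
 g(x) = C1/cos(x)^(9/8)


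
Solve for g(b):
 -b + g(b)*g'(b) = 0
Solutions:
 g(b) = -sqrt(C1 + b^2)
 g(b) = sqrt(C1 + b^2)


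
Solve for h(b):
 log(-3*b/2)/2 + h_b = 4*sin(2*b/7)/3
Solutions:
 h(b) = C1 - b*log(-b)/2 - b*log(3) + b/2 + b*log(6)/2 - 14*cos(2*b/7)/3


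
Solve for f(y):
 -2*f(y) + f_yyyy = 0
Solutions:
 f(y) = C1*exp(-2^(1/4)*y) + C2*exp(2^(1/4)*y) + C3*sin(2^(1/4)*y) + C4*cos(2^(1/4)*y)


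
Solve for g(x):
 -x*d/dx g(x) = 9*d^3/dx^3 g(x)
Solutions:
 g(x) = C1 + Integral(C2*airyai(-3^(1/3)*x/3) + C3*airybi(-3^(1/3)*x/3), x)


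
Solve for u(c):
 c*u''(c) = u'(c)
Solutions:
 u(c) = C1 + C2*c^2


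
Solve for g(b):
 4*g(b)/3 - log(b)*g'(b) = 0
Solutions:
 g(b) = C1*exp(4*li(b)/3)


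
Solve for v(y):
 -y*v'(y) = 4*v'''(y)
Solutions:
 v(y) = C1 + Integral(C2*airyai(-2^(1/3)*y/2) + C3*airybi(-2^(1/3)*y/2), y)


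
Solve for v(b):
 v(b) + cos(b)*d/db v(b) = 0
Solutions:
 v(b) = C1*sqrt(sin(b) - 1)/sqrt(sin(b) + 1)


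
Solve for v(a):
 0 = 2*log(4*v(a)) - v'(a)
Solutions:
 -Integral(1/(log(_y) + 2*log(2)), (_y, v(a)))/2 = C1 - a


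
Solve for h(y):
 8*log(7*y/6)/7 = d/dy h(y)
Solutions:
 h(y) = C1 + 8*y*log(y)/7 - 8*y*log(6)/7 - 8*y/7 + 8*y*log(7)/7


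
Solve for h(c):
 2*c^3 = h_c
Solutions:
 h(c) = C1 + c^4/2


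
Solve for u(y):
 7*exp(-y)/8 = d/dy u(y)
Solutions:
 u(y) = C1 - 7*exp(-y)/8


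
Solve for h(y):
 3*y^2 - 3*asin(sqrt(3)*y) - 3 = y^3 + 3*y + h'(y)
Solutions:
 h(y) = C1 - y^4/4 + y^3 - 3*y^2/2 - 3*y*asin(sqrt(3)*y) - 3*y - sqrt(3)*sqrt(1 - 3*y^2)


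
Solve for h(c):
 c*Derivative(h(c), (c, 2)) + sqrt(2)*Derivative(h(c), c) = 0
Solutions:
 h(c) = C1 + C2*c^(1 - sqrt(2))


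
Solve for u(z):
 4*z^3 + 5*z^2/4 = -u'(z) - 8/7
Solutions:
 u(z) = C1 - z^4 - 5*z^3/12 - 8*z/7


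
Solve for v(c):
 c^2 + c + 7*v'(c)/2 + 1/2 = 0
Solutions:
 v(c) = C1 - 2*c^3/21 - c^2/7 - c/7


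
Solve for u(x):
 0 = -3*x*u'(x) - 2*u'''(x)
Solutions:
 u(x) = C1 + Integral(C2*airyai(-2^(2/3)*3^(1/3)*x/2) + C3*airybi(-2^(2/3)*3^(1/3)*x/2), x)


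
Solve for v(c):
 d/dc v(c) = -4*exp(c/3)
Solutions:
 v(c) = C1 - 12*exp(c/3)


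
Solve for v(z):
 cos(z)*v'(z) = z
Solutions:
 v(z) = C1 + Integral(z/cos(z), z)


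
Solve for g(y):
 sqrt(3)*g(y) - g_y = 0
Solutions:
 g(y) = C1*exp(sqrt(3)*y)


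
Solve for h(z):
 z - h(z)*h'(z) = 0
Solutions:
 h(z) = -sqrt(C1 + z^2)
 h(z) = sqrt(C1 + z^2)


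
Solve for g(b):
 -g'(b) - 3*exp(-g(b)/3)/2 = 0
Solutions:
 g(b) = 3*log(C1 - b/2)


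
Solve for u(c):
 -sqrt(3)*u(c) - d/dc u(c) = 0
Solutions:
 u(c) = C1*exp(-sqrt(3)*c)


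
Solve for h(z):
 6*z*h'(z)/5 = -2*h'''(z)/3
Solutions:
 h(z) = C1 + Integral(C2*airyai(-15^(2/3)*z/5) + C3*airybi(-15^(2/3)*z/5), z)


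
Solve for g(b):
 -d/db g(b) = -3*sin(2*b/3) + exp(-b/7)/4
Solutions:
 g(b) = C1 - 9*cos(2*b/3)/2 + 7*exp(-b/7)/4


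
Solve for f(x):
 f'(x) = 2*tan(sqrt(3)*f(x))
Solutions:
 f(x) = sqrt(3)*(pi - asin(C1*exp(2*sqrt(3)*x)))/3
 f(x) = sqrt(3)*asin(C1*exp(2*sqrt(3)*x))/3


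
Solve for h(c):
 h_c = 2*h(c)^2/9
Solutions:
 h(c) = -9/(C1 + 2*c)


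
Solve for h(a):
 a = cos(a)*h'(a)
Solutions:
 h(a) = C1 + Integral(a/cos(a), a)


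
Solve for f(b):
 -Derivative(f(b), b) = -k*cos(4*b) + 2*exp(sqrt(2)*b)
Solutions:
 f(b) = C1 + k*sin(4*b)/4 - sqrt(2)*exp(sqrt(2)*b)


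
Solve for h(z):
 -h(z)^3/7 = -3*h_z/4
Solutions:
 h(z) = -sqrt(42)*sqrt(-1/(C1 + 4*z))/2
 h(z) = sqrt(42)*sqrt(-1/(C1 + 4*z))/2


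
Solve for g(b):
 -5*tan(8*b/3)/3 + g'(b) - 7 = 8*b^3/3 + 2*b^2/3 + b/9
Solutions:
 g(b) = C1 + 2*b^4/3 + 2*b^3/9 + b^2/18 + 7*b - 5*log(cos(8*b/3))/8


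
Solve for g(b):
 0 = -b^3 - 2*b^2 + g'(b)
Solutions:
 g(b) = C1 + b^4/4 + 2*b^3/3


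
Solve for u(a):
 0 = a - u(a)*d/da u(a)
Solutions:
 u(a) = -sqrt(C1 + a^2)
 u(a) = sqrt(C1 + a^2)


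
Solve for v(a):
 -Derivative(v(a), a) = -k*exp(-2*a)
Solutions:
 v(a) = C1 - k*exp(-2*a)/2


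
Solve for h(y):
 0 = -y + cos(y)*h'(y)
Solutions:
 h(y) = C1 + Integral(y/cos(y), y)


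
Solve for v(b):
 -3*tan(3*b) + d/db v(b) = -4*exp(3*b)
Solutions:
 v(b) = C1 - 4*exp(3*b)/3 - log(cos(3*b))


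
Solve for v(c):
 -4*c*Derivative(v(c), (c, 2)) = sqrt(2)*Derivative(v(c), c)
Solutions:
 v(c) = C1 + C2*c^(1 - sqrt(2)/4)


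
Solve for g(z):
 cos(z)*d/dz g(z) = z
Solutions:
 g(z) = C1 + Integral(z/cos(z), z)


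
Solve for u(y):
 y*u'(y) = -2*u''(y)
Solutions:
 u(y) = C1 + C2*erf(y/2)


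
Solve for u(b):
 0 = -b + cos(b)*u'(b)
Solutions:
 u(b) = C1 + Integral(b/cos(b), b)


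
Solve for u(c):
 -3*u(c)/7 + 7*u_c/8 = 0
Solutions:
 u(c) = C1*exp(24*c/49)


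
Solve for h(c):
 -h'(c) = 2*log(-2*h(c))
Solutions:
 Integral(1/(log(-_y) + log(2)), (_y, h(c)))/2 = C1 - c


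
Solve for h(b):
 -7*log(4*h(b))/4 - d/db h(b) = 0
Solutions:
 4*Integral(1/(log(_y) + 2*log(2)), (_y, h(b)))/7 = C1 - b


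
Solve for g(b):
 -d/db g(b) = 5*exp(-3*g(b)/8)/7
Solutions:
 g(b) = 8*log(C1 - 15*b/56)/3
 g(b) = 8*log(7^(2/3)*(-3^(1/3) - 3^(5/6)*I)*(C1 - 5*b)^(1/3)/28)
 g(b) = 8*log(7^(2/3)*(-3^(1/3) + 3^(5/6)*I)*(C1 - 5*b)^(1/3)/28)


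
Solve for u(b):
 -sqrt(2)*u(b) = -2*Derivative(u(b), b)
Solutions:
 u(b) = C1*exp(sqrt(2)*b/2)


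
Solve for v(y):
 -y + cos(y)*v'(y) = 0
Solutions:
 v(y) = C1 + Integral(y/cos(y), y)


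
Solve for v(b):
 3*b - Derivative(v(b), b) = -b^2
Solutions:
 v(b) = C1 + b^3/3 + 3*b^2/2


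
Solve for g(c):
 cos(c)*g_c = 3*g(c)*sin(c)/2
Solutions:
 g(c) = C1/cos(c)^(3/2)


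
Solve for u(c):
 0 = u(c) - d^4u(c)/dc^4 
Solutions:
 u(c) = C1*exp(-c) + C2*exp(c) + C3*sin(c) + C4*cos(c)


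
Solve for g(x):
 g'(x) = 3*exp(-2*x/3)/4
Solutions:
 g(x) = C1 - 9*exp(-2*x/3)/8


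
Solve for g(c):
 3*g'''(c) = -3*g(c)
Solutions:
 g(c) = C3*exp(-c) + (C1*sin(sqrt(3)*c/2) + C2*cos(sqrt(3)*c/2))*exp(c/2)


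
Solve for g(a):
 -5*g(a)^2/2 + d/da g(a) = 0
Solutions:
 g(a) = -2/(C1 + 5*a)


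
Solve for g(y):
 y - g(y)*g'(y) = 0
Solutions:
 g(y) = -sqrt(C1 + y^2)
 g(y) = sqrt(C1 + y^2)


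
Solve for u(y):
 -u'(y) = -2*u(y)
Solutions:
 u(y) = C1*exp(2*y)


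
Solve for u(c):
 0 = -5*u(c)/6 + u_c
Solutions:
 u(c) = C1*exp(5*c/6)


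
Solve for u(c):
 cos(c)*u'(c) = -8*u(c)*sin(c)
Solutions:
 u(c) = C1*cos(c)^8


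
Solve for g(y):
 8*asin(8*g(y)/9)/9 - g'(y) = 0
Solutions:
 Integral(1/asin(8*_y/9), (_y, g(y))) = C1 + 8*y/9


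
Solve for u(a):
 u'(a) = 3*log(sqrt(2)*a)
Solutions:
 u(a) = C1 + 3*a*log(a) - 3*a + 3*a*log(2)/2


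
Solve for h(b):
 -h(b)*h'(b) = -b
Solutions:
 h(b) = -sqrt(C1 + b^2)
 h(b) = sqrt(C1 + b^2)


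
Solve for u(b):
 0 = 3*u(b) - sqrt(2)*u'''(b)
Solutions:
 u(b) = C3*exp(2^(5/6)*3^(1/3)*b/2) + (C1*sin(6^(5/6)*b/4) + C2*cos(6^(5/6)*b/4))*exp(-2^(5/6)*3^(1/3)*b/4)


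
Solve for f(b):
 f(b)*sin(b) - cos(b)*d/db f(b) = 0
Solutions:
 f(b) = C1/cos(b)


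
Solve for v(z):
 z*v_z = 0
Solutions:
 v(z) = C1


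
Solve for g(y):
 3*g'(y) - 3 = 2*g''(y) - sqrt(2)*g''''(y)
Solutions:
 g(y) = C1 + C2*exp(y*(4*2^(1/6)*3^(2/3)/(2*sqrt(3)*sqrt(243/2 - 8*sqrt(2)) + 27*sqrt(2))^(1/3) + 6^(1/3)*(2*sqrt(3)*sqrt(243/2 - 8*sqrt(2)) + 27*sqrt(2))^(1/3))/12)*sin(sqrt(3)*y*(-2^(1/6)/(2*sqrt(6561/2 - 216*sqrt(2)) + 81*sqrt(2))^(1/3) + 2^(1/3)*(2*sqrt(6561/2 - 216*sqrt(2)) + 81*sqrt(2))^(1/3)/12)) + C3*exp(y*(4*2^(1/6)*3^(2/3)/(2*sqrt(3)*sqrt(243/2 - 8*sqrt(2)) + 27*sqrt(2))^(1/3) + 6^(1/3)*(2*sqrt(3)*sqrt(243/2 - 8*sqrt(2)) + 27*sqrt(2))^(1/3))/12)*cos(sqrt(3)*y*(-2^(1/6)/(2*sqrt(6561/2 - 216*sqrt(2)) + 81*sqrt(2))^(1/3) + 2^(1/3)*(2*sqrt(6561/2 - 216*sqrt(2)) + 81*sqrt(2))^(1/3)/12)) + C4*exp(-y*(4*2^(1/6)*3^(2/3)/(2*sqrt(3)*sqrt(243/2 - 8*sqrt(2)) + 27*sqrt(2))^(1/3) + 6^(1/3)*(2*sqrt(3)*sqrt(243/2 - 8*sqrt(2)) + 27*sqrt(2))^(1/3))/6) + y


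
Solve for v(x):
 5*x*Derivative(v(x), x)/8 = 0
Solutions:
 v(x) = C1


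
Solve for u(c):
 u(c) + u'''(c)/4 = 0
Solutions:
 u(c) = C3*exp(-2^(2/3)*c) + (C1*sin(2^(2/3)*sqrt(3)*c/2) + C2*cos(2^(2/3)*sqrt(3)*c/2))*exp(2^(2/3)*c/2)


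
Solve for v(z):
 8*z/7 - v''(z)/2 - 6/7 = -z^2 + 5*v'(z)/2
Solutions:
 v(z) = C1 + C2*exp(-5*z) + 2*z^3/15 + 26*z^2/175 - 352*z/875


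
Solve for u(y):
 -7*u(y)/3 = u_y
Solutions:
 u(y) = C1*exp(-7*y/3)


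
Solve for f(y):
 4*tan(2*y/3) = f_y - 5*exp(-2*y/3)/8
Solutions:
 f(y) = C1 + 3*log(tan(2*y/3)^2 + 1) - 15*exp(-2*y/3)/16


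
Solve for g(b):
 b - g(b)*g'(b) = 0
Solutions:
 g(b) = -sqrt(C1 + b^2)
 g(b) = sqrt(C1 + b^2)


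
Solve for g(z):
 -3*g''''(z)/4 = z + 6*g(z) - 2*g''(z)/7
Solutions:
 g(z) = -z/6 + (C1*sin(2^(3/4)*z*sin(atan(sqrt(878)/2)/2)) + C2*cos(2^(3/4)*z*sin(atan(sqrt(878)/2)/2)))*exp(-2^(3/4)*z*cos(atan(sqrt(878)/2)/2)) + (C3*sin(2^(3/4)*z*sin(atan(sqrt(878)/2)/2)) + C4*cos(2^(3/4)*z*sin(atan(sqrt(878)/2)/2)))*exp(2^(3/4)*z*cos(atan(sqrt(878)/2)/2))


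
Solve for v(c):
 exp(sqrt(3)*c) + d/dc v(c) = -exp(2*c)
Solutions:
 v(c) = C1 - exp(2*c)/2 - sqrt(3)*exp(sqrt(3)*c)/3


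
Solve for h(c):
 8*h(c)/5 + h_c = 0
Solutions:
 h(c) = C1*exp(-8*c/5)


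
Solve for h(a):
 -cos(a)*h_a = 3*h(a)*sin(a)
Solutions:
 h(a) = C1*cos(a)^3


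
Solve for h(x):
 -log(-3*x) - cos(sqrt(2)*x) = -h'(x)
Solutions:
 h(x) = C1 + x*log(-x) - x + x*log(3) + sqrt(2)*sin(sqrt(2)*x)/2


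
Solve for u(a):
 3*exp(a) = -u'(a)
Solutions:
 u(a) = C1 - 3*exp(a)


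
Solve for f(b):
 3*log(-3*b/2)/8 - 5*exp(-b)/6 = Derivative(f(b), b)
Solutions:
 f(b) = C1 + 3*b*log(-b)/8 + 3*b*(-1 - log(2) + log(3))/8 + 5*exp(-b)/6


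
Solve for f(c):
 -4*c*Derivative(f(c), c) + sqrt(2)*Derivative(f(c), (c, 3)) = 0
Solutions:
 f(c) = C1 + Integral(C2*airyai(sqrt(2)*c) + C3*airybi(sqrt(2)*c), c)


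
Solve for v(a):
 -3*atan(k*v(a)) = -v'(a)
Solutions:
 Integral(1/atan(_y*k), (_y, v(a))) = C1 + 3*a


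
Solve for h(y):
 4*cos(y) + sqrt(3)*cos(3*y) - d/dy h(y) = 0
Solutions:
 h(y) = C1 + 4*sin(y) + sqrt(3)*sin(3*y)/3


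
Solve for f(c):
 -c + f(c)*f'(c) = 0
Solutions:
 f(c) = -sqrt(C1 + c^2)
 f(c) = sqrt(C1 + c^2)


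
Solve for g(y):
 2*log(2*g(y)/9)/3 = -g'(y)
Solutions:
 3*Integral(1/(log(_y) - 2*log(3) + log(2)), (_y, g(y)))/2 = C1 - y


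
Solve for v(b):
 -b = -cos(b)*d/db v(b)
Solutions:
 v(b) = C1 + Integral(b/cos(b), b)


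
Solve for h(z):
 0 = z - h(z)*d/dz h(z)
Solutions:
 h(z) = -sqrt(C1 + z^2)
 h(z) = sqrt(C1 + z^2)


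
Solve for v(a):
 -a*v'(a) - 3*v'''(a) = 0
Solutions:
 v(a) = C1 + Integral(C2*airyai(-3^(2/3)*a/3) + C3*airybi(-3^(2/3)*a/3), a)


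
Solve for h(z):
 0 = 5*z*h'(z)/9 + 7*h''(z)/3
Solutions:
 h(z) = C1 + C2*erf(sqrt(210)*z/42)


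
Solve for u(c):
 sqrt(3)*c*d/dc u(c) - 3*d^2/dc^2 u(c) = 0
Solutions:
 u(c) = C1 + C2*erfi(sqrt(2)*3^(3/4)*c/6)
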